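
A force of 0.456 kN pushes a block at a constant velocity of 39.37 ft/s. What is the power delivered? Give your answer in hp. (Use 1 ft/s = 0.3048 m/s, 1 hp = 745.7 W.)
Convert to SI: F = 456.0 N, v = 12.0 m/s
P = Fv = (456.0)(12.0) = 5471.99 W = 7.338 hp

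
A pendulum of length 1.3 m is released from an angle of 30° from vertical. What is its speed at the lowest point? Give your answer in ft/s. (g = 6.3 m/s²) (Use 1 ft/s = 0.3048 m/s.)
h = L(1 − cosθ) = 1.3(1 − cos30°) = 0.174167 m
v = √(2gh) = √(2·6.3·0.174167) = 1.48139 m/s = 4.86 ft/s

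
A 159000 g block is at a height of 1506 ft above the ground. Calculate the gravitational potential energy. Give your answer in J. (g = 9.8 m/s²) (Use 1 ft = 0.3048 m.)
Convert to SI: m = 159.0 kg, h = 459.029 m
PE = mgh = (159.0)(9.8)(459.029) = 715300 J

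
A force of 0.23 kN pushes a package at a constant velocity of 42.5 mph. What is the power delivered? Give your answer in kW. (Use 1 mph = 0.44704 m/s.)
Convert to SI: F = 230.0 N, v = 18.9992 m/s
P = Fv = (230.0)(18.9992) = 4369.82 W = 4.37 kW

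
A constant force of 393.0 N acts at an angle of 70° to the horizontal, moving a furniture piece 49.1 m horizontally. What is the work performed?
W = F·d·cosθ = (393.0)(49.1)cos(70°) = 6600 J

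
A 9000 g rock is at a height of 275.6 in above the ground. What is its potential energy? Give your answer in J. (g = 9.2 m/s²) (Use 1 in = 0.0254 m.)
Convert to SI: m = 9.0 kg, h = 7.00024 m
PE = mgh = (9.0)(9.2)(7.00024) = 579.6 J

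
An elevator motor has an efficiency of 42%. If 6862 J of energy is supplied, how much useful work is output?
W_out = η·W_in = 0.42·6862 = 2882.04 J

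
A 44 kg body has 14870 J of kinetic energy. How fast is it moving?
v = √(2·KE/m) = √(2·14870/44) = 26.0 m/s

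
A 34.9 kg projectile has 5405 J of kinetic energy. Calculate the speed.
v = √(2·KE/m) = √(2·5405/34.9) = 17.6 m/s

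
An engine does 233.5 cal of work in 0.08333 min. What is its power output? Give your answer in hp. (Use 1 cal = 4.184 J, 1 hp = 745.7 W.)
Convert to SI: W = 976.964 J, t = 4.9998 s
P = W/t = 976.964/4.9998 = 195.401 W = 0.262 hp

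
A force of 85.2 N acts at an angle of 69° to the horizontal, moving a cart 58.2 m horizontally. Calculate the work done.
W = F·d·cosθ = (85.2)(58.2)cos(69°) = 1777 J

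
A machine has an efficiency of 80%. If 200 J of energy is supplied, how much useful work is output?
W_out = η·W_in = 0.8·200 = 160.0 J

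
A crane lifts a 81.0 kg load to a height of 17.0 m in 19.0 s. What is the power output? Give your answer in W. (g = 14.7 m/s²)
P = mgh/t = (81.0)(14.7)(17.0)/19.0 = 1065 W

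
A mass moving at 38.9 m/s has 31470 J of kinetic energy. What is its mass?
m = 2·KE/v² = 2·31470/(38.9)² = 41.59 kg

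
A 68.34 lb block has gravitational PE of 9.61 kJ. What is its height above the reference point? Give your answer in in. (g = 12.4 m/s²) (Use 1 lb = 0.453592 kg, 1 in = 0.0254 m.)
Convert to SI: m = 30.9985 kg, PE = 9610.0 J
h = PE/(mg) = 9610.0/(30.9985·12.4) = 25.0012 m = 984.3 in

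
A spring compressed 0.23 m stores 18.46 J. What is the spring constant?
k = 2·PE/x² = 2·18.46/(0.23)² = 697.9 N/m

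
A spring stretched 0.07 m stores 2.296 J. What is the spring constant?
k = 2·PE/x² = 2·2.296/(0.07)² = 937.1 N/m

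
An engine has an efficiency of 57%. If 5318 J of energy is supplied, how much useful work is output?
W_out = η·W_in = 0.57·5318 = 3031.26 J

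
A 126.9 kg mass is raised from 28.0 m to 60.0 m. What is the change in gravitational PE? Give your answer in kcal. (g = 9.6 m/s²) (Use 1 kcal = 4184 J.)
ΔPE = mgΔh = (126.9)(9.6)(32.0) = 38983.7 J = 9.317 kcal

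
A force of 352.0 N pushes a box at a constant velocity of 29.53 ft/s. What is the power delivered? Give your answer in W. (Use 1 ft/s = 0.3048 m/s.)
Convert to SI: F = 352.0 N, v = 9.00074 m/s
P = Fv = (352.0)(9.00074) = 3168 W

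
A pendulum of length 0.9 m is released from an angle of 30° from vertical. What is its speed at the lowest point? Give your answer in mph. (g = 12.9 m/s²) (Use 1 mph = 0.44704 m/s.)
h = L(1 − cosθ) = 0.9(1 − cos30°) = 0.120577 m
v = √(2gh) = √(2·12.9·0.120577) = 1.76377 m/s = 3.945 mph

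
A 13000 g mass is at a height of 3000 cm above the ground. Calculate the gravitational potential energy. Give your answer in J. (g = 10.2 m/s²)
Convert to SI: m = 13.0 kg, h = 30.0 m
PE = mgh = (13.0)(10.2)(30.0) = 3978 J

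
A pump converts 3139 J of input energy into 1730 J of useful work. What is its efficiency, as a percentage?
η = W_out/W_in = 1730/3139 = 55.11%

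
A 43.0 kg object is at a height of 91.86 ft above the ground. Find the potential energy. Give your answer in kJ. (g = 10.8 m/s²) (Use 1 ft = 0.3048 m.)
Convert to SI: m = 43.0 kg, h = 27.9989 m
PE = mgh = (43.0)(10.8)(27.9989) = 13002.7 J = 13.0 kJ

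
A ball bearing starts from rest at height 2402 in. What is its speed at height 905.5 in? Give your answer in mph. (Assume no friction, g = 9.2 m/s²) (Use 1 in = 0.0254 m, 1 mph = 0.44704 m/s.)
Convert to SI: h₁−h₂ = 38.0111 m
mgh₁ = mgh₂ + ½mv² ⇒ v = √(2g(h₁−h₂)) = √(2·9.2·38.0111) = 26.4463 m/s = 59.16 mph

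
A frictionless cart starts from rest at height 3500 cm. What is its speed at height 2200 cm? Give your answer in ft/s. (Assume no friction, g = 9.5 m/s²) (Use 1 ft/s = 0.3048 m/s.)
Convert to SI: h₁−h₂ = 13.0 m
mgh₁ = mgh₂ + ½mv² ⇒ v = √(2g(h₁−h₂)) = √(2·9.5·13.0) = 15.7162 m/s = 51.56 ft/s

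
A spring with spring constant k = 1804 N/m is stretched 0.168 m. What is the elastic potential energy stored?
PE = ½kx² = ½(1804)(0.168)² = 25.46 J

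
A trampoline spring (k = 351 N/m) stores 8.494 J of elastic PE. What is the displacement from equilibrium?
x = √(2·PE/k) = √(2·8.494/351) = 0.22 m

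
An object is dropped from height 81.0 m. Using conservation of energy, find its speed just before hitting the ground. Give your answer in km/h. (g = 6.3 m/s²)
mgh = ½mv² ⇒ v = √(2gh) = √(2·6.3·81.0) = 31.9468 m/s = 115.0 km/h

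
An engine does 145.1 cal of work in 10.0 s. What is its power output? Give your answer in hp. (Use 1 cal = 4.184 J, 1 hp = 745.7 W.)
Convert to SI: W = 607.098 J, t = 10.0 s
P = W/t = 607.098/10.0 = 60.7098 W = 0.08141 hp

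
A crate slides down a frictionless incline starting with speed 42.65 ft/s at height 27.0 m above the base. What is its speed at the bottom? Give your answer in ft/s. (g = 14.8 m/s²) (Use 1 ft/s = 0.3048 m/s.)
Convert to SI: v₀ = 12.9997 m/s, h = 27.0 m
½mv₀² + mgh = ½mv² ⇒ v = √(v₀² + 2gh) = √(12.9997² + 2·14.8·27.0) = 31.1158 m/s = 102.1 ft/s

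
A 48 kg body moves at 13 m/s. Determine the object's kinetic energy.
KE = ½mv² = ½(48)(13)² = 4056.0 J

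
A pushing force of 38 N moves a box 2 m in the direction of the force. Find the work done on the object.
W = F·d = (38)(2) = 76.0 J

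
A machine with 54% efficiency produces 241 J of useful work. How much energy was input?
W_in = W_out/η = 241/0.54 = 446.3 J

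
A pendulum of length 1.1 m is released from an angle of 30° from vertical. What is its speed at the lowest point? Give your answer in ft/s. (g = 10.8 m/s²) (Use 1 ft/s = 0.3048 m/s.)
h = L(1 − cosθ) = 1.1(1 − cos30°) = 0.147372 m
v = √(2gh) = √(2·10.8·0.147372) = 1.78416 m/s = 5.854 ft/s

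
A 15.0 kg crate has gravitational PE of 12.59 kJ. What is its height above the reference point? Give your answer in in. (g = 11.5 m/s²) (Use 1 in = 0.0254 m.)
Convert to SI: m = 15.0 kg, PE = 12590.0 J
h = PE/(mg) = 12590.0/(15.0·11.5) = 72.9855 m = 2873 in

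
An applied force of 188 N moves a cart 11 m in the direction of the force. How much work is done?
W = F·d = (188)(11) = 2068 J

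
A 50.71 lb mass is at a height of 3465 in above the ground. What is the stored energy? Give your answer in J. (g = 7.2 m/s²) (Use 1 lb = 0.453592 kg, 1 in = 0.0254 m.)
Convert to SI: m = 23.0017 kg, h = 88.011 m
PE = mgh = (23.0017)(7.2)(88.011) = 14580 J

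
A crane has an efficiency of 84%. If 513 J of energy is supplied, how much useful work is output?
W_out = η·W_in = 0.84·513 = 430.92 J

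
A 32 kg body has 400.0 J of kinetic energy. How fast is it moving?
v = √(2·KE/m) = √(2·400.0/32) = 5.0 m/s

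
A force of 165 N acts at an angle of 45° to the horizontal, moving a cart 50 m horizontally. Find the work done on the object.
W = F·d·cosθ = (165)(50)cos(45°) = 5834 J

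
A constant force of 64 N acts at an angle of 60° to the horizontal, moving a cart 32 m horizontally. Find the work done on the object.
W = F·d·cosθ = (64)(32)cos(60°) = 1024 J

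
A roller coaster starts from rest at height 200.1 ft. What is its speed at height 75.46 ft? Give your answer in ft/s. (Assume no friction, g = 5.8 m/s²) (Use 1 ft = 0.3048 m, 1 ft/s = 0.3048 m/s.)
Convert to SI: h₁−h₂ = 37.9903 m
mgh₁ = mgh₂ + ½mv² ⇒ v = √(2g(h₁−h₂)) = √(2·5.8·37.9903) = 20.9925 m/s = 68.87 ft/s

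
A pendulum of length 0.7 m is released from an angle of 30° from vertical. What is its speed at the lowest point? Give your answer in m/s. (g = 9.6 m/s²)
h = L(1 − cosθ) = 0.7(1 − cos30°) = 0.0937822 m
v = √(2gh) = √(2·9.6·0.0937822) = 1.342 m/s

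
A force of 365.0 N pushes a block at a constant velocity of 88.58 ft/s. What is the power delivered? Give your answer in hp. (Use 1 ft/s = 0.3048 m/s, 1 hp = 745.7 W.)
Convert to SI: F = 365.0 N, v = 26.9992 m/s
P = Fv = (365.0)(26.9992) = 9854.7 W = 13.22 hp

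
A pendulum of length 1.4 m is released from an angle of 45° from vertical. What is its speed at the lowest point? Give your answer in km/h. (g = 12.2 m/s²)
h = L(1 − cosθ) = 1.4(1 − cos45°) = 0.410051 m
v = √(2gh) = √(2·12.2·0.410051) = 3.1631 m/s = 11.39 km/h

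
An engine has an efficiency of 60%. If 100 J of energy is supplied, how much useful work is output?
W_out = η·W_in = 0.6·100 = 60.0 J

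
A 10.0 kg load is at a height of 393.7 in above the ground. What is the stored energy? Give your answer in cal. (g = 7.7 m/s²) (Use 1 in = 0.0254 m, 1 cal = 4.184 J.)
Convert to SI: m = 10.0 kg, h = 9.99998 m
PE = mgh = (10.0)(7.7)(9.99998) = 769.998 J = 184.0 cal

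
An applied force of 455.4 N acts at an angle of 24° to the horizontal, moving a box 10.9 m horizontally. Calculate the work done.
W = F·d·cosθ = (455.4)(10.9)cos(24°) = 4535 J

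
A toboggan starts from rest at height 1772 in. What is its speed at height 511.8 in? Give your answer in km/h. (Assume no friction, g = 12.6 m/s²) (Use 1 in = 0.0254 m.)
Convert to SI: h₁−h₂ = 32.0091 m
mgh₁ = mgh₂ + ½mv² ⇒ v = √(2g(h₁−h₂)) = √(2·12.6·32.0091) = 28.4012 m/s = 102.2 km/h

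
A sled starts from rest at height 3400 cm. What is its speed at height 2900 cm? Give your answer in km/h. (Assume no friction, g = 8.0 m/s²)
Convert to SI: h₁−h₂ = 5.0 m
mgh₁ = mgh₂ + ½mv² ⇒ v = √(2g(h₁−h₂)) = √(2·8.0·5.0) = 8.94427 m/s = 32.2 km/h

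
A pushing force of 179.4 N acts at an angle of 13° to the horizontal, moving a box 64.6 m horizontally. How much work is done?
W = F·d·cosθ = (179.4)(64.6)cos(13°) = 11290 J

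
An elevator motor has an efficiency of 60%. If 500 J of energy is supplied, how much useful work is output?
W_out = η·W_in = 0.6·500 = 300.0 J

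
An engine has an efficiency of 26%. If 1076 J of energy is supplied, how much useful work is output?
W_out = η·W_in = 0.26·1076 = 279.76 J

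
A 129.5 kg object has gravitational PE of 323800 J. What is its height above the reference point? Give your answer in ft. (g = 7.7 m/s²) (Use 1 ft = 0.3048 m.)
h = PE/(mg) = 323800/(129.5·7.7) = 324.725 m = 1065 ft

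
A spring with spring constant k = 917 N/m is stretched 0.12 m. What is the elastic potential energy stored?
PE = ½kx² = ½(917)(0.12)² = 6.602 J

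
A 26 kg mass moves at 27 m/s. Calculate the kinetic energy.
KE = ½mv² = ½(26)(27)² = 9477.0 J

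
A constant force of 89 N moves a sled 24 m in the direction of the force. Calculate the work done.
W = F·d = (89)(24) = 2136 J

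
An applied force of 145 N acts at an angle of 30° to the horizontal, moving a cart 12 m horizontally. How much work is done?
W = F·d·cosθ = (145)(12)cos(30°) = 1507 J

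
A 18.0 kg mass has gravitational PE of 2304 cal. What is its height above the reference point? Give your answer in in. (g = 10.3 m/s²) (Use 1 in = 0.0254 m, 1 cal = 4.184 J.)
Convert to SI: m = 18.0 kg, PE = 9639.94 J
h = PE/(mg) = 9639.94/(18.0·10.3) = 51.9953 m = 2047 in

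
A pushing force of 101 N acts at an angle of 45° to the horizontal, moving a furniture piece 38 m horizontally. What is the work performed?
W = F·d·cosθ = (101)(38)cos(45°) = 2714 J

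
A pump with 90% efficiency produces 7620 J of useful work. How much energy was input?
W_in = W_out/η = 7620/0.9 = 8467 J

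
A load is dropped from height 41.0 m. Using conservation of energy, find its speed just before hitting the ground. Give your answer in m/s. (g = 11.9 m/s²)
mgh = ½mv² ⇒ v = √(2gh) = √(2·11.9·41.0) = 31.24 m/s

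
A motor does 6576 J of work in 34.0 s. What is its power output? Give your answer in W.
P = W/t = 6576.0/34.0 = 193.4 W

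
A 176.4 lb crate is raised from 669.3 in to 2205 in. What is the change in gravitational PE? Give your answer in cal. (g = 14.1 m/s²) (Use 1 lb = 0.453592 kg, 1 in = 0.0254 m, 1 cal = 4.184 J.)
Convert to SI: m = 80.0136 kg, Δh = 39.0068 m
ΔPE = mgΔh = (80.0136)(14.1)(39.0068) = 44007.1 J = 10520 cal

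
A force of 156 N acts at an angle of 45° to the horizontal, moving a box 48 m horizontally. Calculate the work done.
W = F·d·cosθ = (156)(48)cos(45°) = 5295 J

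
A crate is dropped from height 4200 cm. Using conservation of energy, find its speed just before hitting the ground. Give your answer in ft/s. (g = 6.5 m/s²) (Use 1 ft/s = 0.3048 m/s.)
Convert to SI: h = 42.0 m
mgh = ½mv² ⇒ v = √(2gh) = √(2·6.5·42.0) = 23.3666 m/s = 76.66 ft/s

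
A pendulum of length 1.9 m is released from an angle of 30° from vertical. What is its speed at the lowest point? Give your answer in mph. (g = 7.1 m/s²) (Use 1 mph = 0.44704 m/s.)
h = L(1 − cosθ) = 1.9(1 − cos30°) = 0.254552 m
v = √(2gh) = √(2·7.1·0.254552) = 1.90122 m/s = 4.253 mph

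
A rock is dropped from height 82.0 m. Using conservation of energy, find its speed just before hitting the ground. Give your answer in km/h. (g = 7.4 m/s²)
mgh = ½mv² ⇒ v = √(2gh) = √(2·7.4·82.0) = 34.8368 m/s = 125.4 km/h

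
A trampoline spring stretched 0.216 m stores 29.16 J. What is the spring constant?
k = 2·PE/x² = 2·29.16/(0.216)² = 1250 N/m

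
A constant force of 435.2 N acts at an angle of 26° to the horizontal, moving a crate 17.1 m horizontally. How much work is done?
W = F·d·cosθ = (435.2)(17.1)cos(26°) = 6689 J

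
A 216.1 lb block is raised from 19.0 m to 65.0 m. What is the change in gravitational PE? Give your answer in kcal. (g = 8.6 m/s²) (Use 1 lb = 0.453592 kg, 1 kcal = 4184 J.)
Convert to SI: m = 98.0212 kg, Δh = 46.0 m
ΔPE = mgΔh = (98.0212)(8.6)(46.0) = 38777.2 J = 9.268 kcal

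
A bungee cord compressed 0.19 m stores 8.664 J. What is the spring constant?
k = 2·PE/x² = 2·8.664/(0.19)² = 480.0 N/m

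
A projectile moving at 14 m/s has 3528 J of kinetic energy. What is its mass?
m = 2·KE/v² = 2·3528/(14)² = 36.0 kg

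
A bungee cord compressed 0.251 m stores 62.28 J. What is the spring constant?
k = 2·PE/x² = 2·62.28/(0.251)² = 1977 N/m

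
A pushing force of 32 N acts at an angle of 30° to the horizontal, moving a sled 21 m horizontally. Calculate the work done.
W = F·d·cosθ = (32)(21)cos(30°) = 582.0 J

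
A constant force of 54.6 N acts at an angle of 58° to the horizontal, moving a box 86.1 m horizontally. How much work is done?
W = F·d·cosθ = (54.6)(86.1)cos(58°) = 2491 J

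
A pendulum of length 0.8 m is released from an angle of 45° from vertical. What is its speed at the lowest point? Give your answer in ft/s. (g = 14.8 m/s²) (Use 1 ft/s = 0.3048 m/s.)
h = L(1 − cosθ) = 0.8(1 − cos45°) = 0.234315 m
v = √(2gh) = √(2·14.8·0.234315) = 2.63357 m/s = 8.64 ft/s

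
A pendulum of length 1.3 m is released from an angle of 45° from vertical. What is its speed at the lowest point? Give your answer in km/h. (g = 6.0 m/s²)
h = L(1 − cosθ) = 1.3(1 − cos45°) = 0.380761 m
v = √(2gh) = √(2·6.0·0.380761) = 2.13755 m/s = 7.695 km/h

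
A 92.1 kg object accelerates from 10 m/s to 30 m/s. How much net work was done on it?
W = ΔKE = ½m(v₂² − v₁²) = ½(92.1)(30² − 10²) = 36840.0 J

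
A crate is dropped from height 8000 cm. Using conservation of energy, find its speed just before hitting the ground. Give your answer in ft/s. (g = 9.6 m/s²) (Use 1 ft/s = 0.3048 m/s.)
Convert to SI: h = 80.0 m
mgh = ½mv² ⇒ v = √(2gh) = √(2·9.6·80.0) = 39.1918 m/s = 128.6 ft/s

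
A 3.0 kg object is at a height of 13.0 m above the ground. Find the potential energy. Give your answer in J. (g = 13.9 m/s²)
PE = mgh = (3.0)(13.9)(13.0) = 542.1 J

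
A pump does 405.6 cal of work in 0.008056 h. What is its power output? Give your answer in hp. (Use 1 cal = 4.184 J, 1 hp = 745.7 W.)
Convert to SI: W = 1697.03 J, t = 29.0016 s
P = W/t = 1697.03/29.0016 = 58.5151 W = 0.07847 hp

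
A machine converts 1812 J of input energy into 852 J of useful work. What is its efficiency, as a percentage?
η = W_out/W_in = 852/1812 = 47.02%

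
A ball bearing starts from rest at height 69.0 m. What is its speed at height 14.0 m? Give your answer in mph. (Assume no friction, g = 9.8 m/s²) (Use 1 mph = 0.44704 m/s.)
mgh₁ = mgh₂ + ½mv² ⇒ v = √(2g(h₁−h₂)) = √(2·9.8·55.0) = 32.8329 m/s = 73.45 mph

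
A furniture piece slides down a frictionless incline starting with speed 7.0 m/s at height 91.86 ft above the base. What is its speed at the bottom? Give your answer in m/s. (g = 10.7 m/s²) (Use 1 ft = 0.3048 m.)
Convert to SI: v₀ = 7.0 m/s, h = 27.9989 m
½mv₀² + mgh = ½mv² ⇒ v = √(v₀² + 2gh) = √(7.0² + 2·10.7·27.9989) = 25.46 m/s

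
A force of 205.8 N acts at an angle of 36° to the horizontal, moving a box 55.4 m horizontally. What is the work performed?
W = F·d·cosθ = (205.8)(55.4)cos(36°) = 9224 J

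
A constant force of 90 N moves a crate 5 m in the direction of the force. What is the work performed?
W = F·d = (90)(5) = 450.0 J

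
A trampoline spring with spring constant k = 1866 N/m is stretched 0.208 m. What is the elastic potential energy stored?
PE = ½kx² = ½(1866)(0.208)² = 40.37 J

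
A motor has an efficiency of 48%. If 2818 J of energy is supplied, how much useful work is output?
W_out = η·W_in = 0.48·2818 = 1352.64 J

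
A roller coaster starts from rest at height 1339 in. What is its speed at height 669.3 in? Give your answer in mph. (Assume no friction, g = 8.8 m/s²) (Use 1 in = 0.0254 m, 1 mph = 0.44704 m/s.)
Convert to SI: h₁−h₂ = 17.0104 m
mgh₁ = mgh₂ + ½mv² ⇒ v = √(2g(h₁−h₂)) = √(2·8.8·17.0104) = 17.30268 m/s = 38.7 mph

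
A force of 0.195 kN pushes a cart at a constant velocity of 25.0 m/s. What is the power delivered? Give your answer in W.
Convert to SI: F = 195.0 N, v = 25.0 m/s
P = Fv = (195.0)(25.0) = 4875 W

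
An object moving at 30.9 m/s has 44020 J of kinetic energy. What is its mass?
m = 2·KE/v² = 2·44020/(30.9)² = 92.21 kg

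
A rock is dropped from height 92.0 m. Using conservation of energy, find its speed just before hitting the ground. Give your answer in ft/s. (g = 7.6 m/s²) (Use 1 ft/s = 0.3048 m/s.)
mgh = ½mv² ⇒ v = √(2gh) = √(2·7.6·92.0) = 37.3952 m/s = 122.7 ft/s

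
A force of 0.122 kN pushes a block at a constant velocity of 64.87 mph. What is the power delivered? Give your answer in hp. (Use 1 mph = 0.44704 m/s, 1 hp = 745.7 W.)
Convert to SI: F = 122.0 N, v = 28.9995 m/s
P = Fv = (122.0)(28.9995) = 3537.94 W = 4.744 hp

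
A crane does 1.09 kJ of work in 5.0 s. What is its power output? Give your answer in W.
Convert to SI: W = 1090.0 J, t = 5.0 s
P = W/t = 1090.0/5.0 = 218.0 W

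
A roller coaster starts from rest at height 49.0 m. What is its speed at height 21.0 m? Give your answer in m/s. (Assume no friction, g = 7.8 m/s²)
mgh₁ = mgh₂ + ½mv² ⇒ v = √(2g(h₁−h₂)) = √(2·7.8·28.0) = 20.9 m/s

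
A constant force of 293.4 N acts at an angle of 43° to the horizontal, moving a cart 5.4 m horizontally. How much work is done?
W = F·d·cosθ = (293.4)(5.4)cos(43°) = 1159 J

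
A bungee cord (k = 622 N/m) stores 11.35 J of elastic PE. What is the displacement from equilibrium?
x = √(2·PE/k) = √(2·11.35/622) = 0.191 m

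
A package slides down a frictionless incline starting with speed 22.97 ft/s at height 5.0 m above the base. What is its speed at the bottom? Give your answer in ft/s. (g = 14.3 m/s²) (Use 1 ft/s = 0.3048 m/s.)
Convert to SI: v₀ = 7.00126 m/s, h = 5.0 m
½mv₀² + mgh = ½mv² ⇒ v = √(v₀² + 2gh) = √(7.00126² + 2·14.3·5.0) = 13.857 m/s = 45.46 ft/s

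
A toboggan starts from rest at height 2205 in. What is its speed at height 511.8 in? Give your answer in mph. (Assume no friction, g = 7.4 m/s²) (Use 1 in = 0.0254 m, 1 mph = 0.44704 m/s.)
Convert to SI: h₁−h₂ = 43.0073 m
mgh₁ = mgh₂ + ½mv² ⇒ v = √(2g(h₁−h₂)) = √(2·7.4·43.0073) = 25.2291 m/s = 56.44 mph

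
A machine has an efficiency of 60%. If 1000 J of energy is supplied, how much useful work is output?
W_out = η·W_in = 0.6·1000 = 600.0 J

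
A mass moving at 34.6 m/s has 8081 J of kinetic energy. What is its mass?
m = 2·KE/v² = 2·8081/(34.6)² = 13.5 kg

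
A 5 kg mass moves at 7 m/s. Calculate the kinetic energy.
KE = ½mv² = ½(5)(7)² = 122.5 J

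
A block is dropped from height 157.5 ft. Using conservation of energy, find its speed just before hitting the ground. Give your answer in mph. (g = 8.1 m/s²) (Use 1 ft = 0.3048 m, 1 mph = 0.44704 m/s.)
Convert to SI: h = 48.006 m
mgh = ½mv² ⇒ v = √(2gh) = √(2·8.1·48.006) = 27.8872 m/s = 62.38 mph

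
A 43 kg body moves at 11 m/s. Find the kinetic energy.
KE = ½mv² = ½(43)(11)² = 2601.5 J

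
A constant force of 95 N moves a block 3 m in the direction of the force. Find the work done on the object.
W = F·d = (95)(3) = 285.0 J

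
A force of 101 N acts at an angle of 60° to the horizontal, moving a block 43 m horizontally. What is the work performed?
W = F·d·cosθ = (101)(43)cos(60°) = 2172 J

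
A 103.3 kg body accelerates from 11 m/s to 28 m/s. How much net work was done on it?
W = ΔKE = ½m(v₂² − v₁²) = ½(103.3)(28² − 11²) = 34243.95 J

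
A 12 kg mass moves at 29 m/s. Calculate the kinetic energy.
KE = ½mv² = ½(12)(29)² = 5046.0 J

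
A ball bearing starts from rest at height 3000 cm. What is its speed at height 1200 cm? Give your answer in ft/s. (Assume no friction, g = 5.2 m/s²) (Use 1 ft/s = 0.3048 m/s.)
Convert to SI: h₁−h₂ = 18.0 m
mgh₁ = mgh₂ + ½mv² ⇒ v = √(2g(h₁−h₂)) = √(2·5.2·18.0) = 13.6821 m/s = 44.89 ft/s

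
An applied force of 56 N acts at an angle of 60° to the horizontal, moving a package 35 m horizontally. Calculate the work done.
W = F·d·cosθ = (56)(35)cos(60°) = 980.0 J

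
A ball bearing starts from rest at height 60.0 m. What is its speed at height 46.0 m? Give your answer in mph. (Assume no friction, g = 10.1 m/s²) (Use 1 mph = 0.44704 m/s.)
mgh₁ = mgh₂ + ½mv² ⇒ v = √(2g(h₁−h₂)) = √(2·10.1·14.0) = 16.8167 m/s = 37.62 mph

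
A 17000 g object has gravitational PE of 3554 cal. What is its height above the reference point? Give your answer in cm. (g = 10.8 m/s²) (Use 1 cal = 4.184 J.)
Convert to SI: m = 17.0 kg, PE = 14869.9 J
h = PE/(mg) = 14869.9/(17.0·10.8) = 80.9909 m = 8099 cm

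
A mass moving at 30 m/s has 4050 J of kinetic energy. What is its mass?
m = 2·KE/v² = 2·4050/(30)² = 9.0 kg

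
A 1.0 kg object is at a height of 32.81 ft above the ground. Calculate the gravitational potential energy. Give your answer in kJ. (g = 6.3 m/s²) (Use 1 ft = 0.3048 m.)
Convert to SI: m = 1.0 kg, h = 10.0005 m
PE = mgh = (1.0)(6.3)(10.0005) = 63.0031 J = 0.063 kJ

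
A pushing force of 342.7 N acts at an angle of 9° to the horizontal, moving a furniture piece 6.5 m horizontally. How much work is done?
W = F·d·cosθ = (342.7)(6.5)cos(9°) = 2200 J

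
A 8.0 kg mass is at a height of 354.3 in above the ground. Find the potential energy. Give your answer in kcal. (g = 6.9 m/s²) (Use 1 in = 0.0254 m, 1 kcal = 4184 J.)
Convert to SI: m = 8.0 kg, h = 8.99922 m
PE = mgh = (8.0)(6.9)(8.99922) = 496.757 J = 0.1187 kcal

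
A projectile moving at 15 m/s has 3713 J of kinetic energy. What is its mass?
m = 2·KE/v² = 2·3713/(15)² = 33.0 kg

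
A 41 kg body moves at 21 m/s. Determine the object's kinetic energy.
KE = ½mv² = ½(41)(21)² = 9040.5 J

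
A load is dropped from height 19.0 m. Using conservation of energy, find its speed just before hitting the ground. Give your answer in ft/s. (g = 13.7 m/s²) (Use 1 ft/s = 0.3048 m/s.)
mgh = ½mv² ⇒ v = √(2gh) = √(2·13.7·19.0) = 22.8167 m/s = 74.86 ft/s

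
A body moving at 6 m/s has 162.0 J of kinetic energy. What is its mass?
m = 2·KE/v² = 2·162.0/(6)² = 9.0 kg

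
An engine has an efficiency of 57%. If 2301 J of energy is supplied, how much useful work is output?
W_out = η·W_in = 0.57·2301 = 1311.57 J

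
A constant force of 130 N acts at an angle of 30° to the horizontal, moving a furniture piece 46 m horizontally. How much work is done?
W = F·d·cosθ = (130)(46)cos(30°) = 5179 J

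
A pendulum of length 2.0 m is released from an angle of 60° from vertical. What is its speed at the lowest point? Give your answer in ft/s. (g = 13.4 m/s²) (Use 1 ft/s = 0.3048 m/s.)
h = L(1 − cosθ) = 2.0(1 − cos60°) = 1.0 m
v = √(2gh) = √(2·13.4·1.0) = 5.17687 m/s = 16.98 ft/s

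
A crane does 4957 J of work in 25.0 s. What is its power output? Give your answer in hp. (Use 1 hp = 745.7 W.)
P = W/t = 4957.0/25.0 = 198.28 W = 0.2659 hp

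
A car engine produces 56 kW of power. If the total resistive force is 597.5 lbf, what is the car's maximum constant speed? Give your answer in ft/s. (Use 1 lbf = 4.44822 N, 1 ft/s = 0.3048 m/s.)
Convert to SI: F = 2657.81 N
P = Fv ⇒ v = P/F = 56000 W/2657.81 N = 21.07 m/s = 69.13 ft/s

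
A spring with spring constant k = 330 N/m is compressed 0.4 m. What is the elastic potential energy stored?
PE = ½kx² = ½(330)(0.4)² = 26.4 J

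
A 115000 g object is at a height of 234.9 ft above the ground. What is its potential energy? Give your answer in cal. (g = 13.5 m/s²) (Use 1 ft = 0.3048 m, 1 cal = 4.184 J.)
Convert to SI: m = 115.0 kg, h = 71.5975 m
PE = mgh = (115.0)(13.5)(71.5975) = 111155 J = 26570 cal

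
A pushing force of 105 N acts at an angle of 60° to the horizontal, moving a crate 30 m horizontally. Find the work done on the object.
W = F·d·cosθ = (105)(30)cos(60°) = 1575 J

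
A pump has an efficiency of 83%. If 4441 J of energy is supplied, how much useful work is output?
W_out = η·W_in = 0.83·4441 = 3686.03 J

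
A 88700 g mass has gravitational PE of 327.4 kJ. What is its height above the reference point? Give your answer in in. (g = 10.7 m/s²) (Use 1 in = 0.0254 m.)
Convert to SI: m = 88.7 kg, PE = 327400 J
h = PE/(mg) = 327400/(88.7·10.7) = 344.962 m = 13580 in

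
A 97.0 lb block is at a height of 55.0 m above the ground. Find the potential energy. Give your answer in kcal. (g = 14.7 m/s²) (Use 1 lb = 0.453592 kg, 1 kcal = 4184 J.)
Convert to SI: m = 43.9984 kg, h = 55.0 m
PE = mgh = (43.9984)(14.7)(55.0) = 35572.7 J = 8.502 kcal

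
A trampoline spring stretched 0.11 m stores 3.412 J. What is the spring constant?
k = 2·PE/x² = 2·3.412/(0.11)² = 564.0 N/m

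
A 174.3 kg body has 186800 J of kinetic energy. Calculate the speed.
v = √(2·KE/m) = √(2·186800/174.3) = 46.3 m/s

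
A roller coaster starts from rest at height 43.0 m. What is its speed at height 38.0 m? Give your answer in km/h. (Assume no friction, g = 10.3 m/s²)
mgh₁ = mgh₂ + ½mv² ⇒ v = √(2g(h₁−h₂)) = √(2·10.3·5.0) = 10.1489 m/s = 36.54 km/h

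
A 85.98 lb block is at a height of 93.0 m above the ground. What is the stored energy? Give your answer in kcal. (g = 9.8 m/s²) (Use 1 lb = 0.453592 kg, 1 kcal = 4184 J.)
Convert to SI: m = 38.9998 kg, h = 93.0 m
PE = mgh = (38.9998)(9.8)(93.0) = 35544.5 J = 8.495 kcal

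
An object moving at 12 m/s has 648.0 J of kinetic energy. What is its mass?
m = 2·KE/v² = 2·648.0/(12)² = 9.0 kg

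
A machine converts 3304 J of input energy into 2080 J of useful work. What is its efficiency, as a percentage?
η = W_out/W_in = 2080/3304 = 62.95%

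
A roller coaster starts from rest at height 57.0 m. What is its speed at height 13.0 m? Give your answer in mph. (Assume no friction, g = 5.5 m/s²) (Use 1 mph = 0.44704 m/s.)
mgh₁ = mgh₂ + ½mv² ⇒ v = √(2g(h₁−h₂)) = √(2·5.5·44.0) = 22.0 m/s = 49.21 mph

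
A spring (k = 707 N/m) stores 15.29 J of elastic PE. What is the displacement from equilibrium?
x = √(2·PE/k) = √(2·15.29/707) = 0.208 m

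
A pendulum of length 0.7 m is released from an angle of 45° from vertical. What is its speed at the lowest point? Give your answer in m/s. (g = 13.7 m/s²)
h = L(1 − cosθ) = 0.7(1 − cos45°) = 0.205025 m
v = √(2gh) = √(2·13.7·0.205025) = 2.37 m/s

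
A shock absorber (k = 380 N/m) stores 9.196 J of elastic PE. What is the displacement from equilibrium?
x = √(2·PE/k) = √(2·9.196/380) = 0.22 m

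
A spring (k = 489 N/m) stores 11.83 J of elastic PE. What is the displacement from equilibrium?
x = √(2·PE/k) = √(2·11.83/489) = 0.22 m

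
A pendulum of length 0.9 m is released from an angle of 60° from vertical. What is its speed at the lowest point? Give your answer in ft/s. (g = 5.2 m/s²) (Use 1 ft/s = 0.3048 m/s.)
h = L(1 − cosθ) = 0.9(1 − cos60°) = 0.45 m
v = √(2gh) = √(2·5.2·0.45) = 2.16333 m/s = 7.098 ft/s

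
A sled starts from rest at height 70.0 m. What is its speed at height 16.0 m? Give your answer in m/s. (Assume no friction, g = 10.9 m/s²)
mgh₁ = mgh₂ + ½mv² ⇒ v = √(2g(h₁−h₂)) = √(2·10.9·54.0) = 34.31 m/s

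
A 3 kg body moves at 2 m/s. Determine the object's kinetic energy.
KE = ½mv² = ½(3)(2)² = 6.0 J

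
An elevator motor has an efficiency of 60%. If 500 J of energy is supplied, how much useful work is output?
W_out = η·W_in = 0.6·500 = 300.0 J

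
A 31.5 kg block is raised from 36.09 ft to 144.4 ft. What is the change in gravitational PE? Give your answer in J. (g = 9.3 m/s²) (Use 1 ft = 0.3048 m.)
Convert to SI: m = 31.5 kg, Δh = 33.0129 m
ΔPE = mgΔh = (31.5)(9.3)(33.0129) = 9671 J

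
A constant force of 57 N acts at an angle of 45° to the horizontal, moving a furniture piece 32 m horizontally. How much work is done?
W = F·d·cosθ = (57)(32)cos(45°) = 1290 J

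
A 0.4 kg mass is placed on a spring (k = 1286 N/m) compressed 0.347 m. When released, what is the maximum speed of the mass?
½kx² = ½mv² ⇒ v = x√(k/m) = (0.347)√(1286/0.4) = 19.68 m/s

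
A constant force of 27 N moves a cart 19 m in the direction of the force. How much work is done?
W = F·d = (27)(19) = 513.0 J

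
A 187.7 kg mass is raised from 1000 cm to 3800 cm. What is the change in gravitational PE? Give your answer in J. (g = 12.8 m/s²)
Convert to SI: m = 187.7 kg, Δh = 28.0 m
ΔPE = mgΔh = (187.7)(12.8)(28.0) = 67270 J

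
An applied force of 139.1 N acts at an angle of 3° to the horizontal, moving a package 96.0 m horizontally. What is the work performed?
W = F·d·cosθ = (139.1)(96.0)cos(3°) = 13340 J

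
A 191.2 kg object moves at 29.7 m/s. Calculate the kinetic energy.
KE = ½mv² = ½(191.2)(29.7)² = 84330 J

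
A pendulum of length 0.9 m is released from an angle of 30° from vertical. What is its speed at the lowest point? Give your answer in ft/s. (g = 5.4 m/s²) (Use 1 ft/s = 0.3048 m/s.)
h = L(1 − cosθ) = 0.9(1 − cos30°) = 0.120577 m
v = √(2gh) = √(2·5.4·0.120577) = 1.14115 m/s = 3.744 ft/s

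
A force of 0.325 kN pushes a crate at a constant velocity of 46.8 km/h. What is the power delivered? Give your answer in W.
Convert to SI: F = 325.0 N, v = 13.0 m/s
P = Fv = (325.0)(13.0) = 4225 W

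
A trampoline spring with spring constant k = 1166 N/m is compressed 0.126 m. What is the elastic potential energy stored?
PE = ½kx² = ½(1166)(0.126)² = 9.256 J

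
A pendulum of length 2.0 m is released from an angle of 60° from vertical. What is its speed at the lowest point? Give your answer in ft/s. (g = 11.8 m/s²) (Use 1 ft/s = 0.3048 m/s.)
h = L(1 − cosθ) = 2.0(1 − cos60°) = 1.0 m
v = √(2gh) = √(2·11.8·1.0) = 4.85798 m/s = 15.94 ft/s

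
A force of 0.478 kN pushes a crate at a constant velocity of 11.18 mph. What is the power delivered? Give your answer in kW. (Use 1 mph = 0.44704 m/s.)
Convert to SI: F = 478.0 N, v = 4.99791 m/s
P = Fv = (478.0)(4.99791) = 2389.0 W = 2.389 kW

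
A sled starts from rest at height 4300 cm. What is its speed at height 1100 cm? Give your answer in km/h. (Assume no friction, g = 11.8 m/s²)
Convert to SI: h₁−h₂ = 32.0 m
mgh₁ = mgh₂ + ½mv² ⇒ v = √(2g(h₁−h₂)) = √(2·11.8·32.0) = 27.4809 m/s = 98.93 km/h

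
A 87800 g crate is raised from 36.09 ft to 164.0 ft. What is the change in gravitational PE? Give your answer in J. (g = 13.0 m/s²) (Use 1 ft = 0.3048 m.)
Convert to SI: m = 87.8 kg, Δh = 38.987 m
ΔPE = mgΔh = (87.8)(13.0)(38.987) = 44500 J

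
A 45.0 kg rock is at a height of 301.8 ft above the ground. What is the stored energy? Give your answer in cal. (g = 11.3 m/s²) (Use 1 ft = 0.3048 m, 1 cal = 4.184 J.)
Convert to SI: m = 45.0 kg, h = 91.9886 m
PE = mgh = (45.0)(11.3)(91.9886) = 46776.2 J = 11180 cal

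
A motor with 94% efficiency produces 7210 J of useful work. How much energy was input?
W_in = W_out/η = 7210/0.94 = 7670 J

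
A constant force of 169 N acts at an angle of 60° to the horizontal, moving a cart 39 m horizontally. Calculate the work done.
W = F·d·cosθ = (169)(39)cos(60°) = 3296 J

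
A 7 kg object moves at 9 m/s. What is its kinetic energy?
KE = ½mv² = ½(7)(9)² = 283.5 J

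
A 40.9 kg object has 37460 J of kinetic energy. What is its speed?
v = √(2·KE/m) = √(2·37460/40.9) = 42.8 m/s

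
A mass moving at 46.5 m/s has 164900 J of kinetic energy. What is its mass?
m = 2·KE/v² = 2·164900/(46.5)² = 152.5 kg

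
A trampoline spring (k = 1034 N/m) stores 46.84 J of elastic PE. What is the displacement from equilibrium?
x = √(2·PE/k) = √(2·46.84/1034) = 0.301 m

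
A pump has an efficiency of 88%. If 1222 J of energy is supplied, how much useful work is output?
W_out = η·W_in = 0.88·1222 = 1075.36 J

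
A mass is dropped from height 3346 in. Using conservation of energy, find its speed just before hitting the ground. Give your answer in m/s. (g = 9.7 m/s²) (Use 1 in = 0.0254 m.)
Convert to SI: h = 84.9884 m
mgh = ½mv² ⇒ v = √(2gh) = √(2·9.7·84.9884) = 40.61 m/s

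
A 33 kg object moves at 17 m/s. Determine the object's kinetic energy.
KE = ½mv² = ½(33)(17)² = 4768.5 J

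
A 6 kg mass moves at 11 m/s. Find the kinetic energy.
KE = ½mv² = ½(6)(11)² = 363.0 J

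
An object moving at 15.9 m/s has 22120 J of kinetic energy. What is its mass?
m = 2·KE/v² = 2·22120/(15.9)² = 175.0 kg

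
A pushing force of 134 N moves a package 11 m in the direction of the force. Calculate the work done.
W = F·d = (134)(11) = 1474 J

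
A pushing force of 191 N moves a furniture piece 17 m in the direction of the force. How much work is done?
W = F·d = (191)(17) = 3247 J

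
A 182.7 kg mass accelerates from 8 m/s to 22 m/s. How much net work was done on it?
W = ΔKE = ½m(v₂² − v₁²) = ½(182.7)(22² − 8²) = 38367.0 J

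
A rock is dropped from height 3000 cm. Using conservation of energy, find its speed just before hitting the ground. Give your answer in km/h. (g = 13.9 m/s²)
Convert to SI: h = 30.0 m
mgh = ½mv² ⇒ v = √(2gh) = √(2·13.9·30.0) = 28.8791 m/s = 104.0 km/h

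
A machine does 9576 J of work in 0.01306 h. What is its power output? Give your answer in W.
Convert to SI: W = 9576.0 J, t = 47.016 s
P = W/t = 9576.0/47.016 = 203.7 W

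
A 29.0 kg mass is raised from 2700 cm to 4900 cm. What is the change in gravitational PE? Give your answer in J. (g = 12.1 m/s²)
Convert to SI: m = 29.0 kg, Δh = 22.0 m
ΔPE = mgΔh = (29.0)(12.1)(22.0) = 7720 J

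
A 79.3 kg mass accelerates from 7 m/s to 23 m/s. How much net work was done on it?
W = ΔKE = ½m(v₂² − v₁²) = ½(79.3)(23² − 7²) = 19032.0 J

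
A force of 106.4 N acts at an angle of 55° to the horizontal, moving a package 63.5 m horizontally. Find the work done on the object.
W = F·d·cosθ = (106.4)(63.5)cos(55°) = 3875 J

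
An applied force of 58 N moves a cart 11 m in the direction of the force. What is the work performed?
W = F·d = (58)(11) = 638.0 J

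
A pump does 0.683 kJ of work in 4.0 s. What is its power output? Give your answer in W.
Convert to SI: W = 683.0 J, t = 4.0 s
P = W/t = 683.0/4.0 = 170.8 W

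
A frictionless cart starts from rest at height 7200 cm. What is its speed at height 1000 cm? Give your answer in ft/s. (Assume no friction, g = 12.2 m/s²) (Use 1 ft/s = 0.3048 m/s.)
Convert to SI: h₁−h₂ = 62.0 m
mgh₁ = mgh₂ + ½mv² ⇒ v = √(2g(h₁−h₂)) = √(2·12.2·62.0) = 38.8947 m/s = 127.6 ft/s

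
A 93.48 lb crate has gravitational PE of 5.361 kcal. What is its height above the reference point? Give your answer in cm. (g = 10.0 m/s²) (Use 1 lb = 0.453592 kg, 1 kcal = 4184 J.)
Convert to SI: m = 42.4018 kg, PE = 22430.4 J
h = PE/(mg) = 22430.4/(42.4018·10.0) = 52.8997 m = 5290 cm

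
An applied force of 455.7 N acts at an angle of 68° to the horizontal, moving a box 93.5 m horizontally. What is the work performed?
W = F·d·cosθ = (455.7)(93.5)cos(68°) = 15960 J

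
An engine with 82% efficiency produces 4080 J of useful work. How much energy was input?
W_in = W_out/η = 4080/0.82 = 4976 J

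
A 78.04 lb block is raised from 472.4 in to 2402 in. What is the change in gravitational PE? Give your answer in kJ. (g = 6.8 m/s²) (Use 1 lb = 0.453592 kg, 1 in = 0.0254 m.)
Convert to SI: m = 35.3983 kg, Δh = 49.0118 m
ΔPE = mgΔh = (35.3983)(6.8)(49.0118) = 11797.6 J = 11.8 kJ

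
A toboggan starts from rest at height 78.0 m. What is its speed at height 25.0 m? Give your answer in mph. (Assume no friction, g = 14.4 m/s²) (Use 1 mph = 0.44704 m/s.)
mgh₁ = mgh₂ + ½mv² ⇒ v = √(2g(h₁−h₂)) = √(2·14.4·53.0) = 39.0692 m/s = 87.4 mph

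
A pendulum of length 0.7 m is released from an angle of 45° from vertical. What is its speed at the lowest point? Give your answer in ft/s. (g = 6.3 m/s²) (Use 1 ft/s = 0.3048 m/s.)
h = L(1 − cosθ) = 0.7(1 − cos45°) = 0.205025 m
v = √(2gh) = √(2·6.3·0.205025) = 1.60727 m/s = 5.273 ft/s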